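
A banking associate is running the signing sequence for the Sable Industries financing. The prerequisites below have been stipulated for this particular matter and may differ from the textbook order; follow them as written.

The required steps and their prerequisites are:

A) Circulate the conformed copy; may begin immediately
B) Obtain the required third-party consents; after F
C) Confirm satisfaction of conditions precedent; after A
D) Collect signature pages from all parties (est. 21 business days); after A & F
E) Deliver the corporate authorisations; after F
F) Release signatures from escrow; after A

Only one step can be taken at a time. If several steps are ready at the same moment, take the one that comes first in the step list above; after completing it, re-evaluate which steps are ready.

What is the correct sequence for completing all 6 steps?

A, C, F, B, D, E

Only A has no prerequisites, so it is first.
C and F are both available; C is listed earlier → C.
F is the only step now ready → F.
B, D and E are all available; B is listed earlier → B.
D and E are both available; D is listed earlier → D.
E needed F, now all done → E.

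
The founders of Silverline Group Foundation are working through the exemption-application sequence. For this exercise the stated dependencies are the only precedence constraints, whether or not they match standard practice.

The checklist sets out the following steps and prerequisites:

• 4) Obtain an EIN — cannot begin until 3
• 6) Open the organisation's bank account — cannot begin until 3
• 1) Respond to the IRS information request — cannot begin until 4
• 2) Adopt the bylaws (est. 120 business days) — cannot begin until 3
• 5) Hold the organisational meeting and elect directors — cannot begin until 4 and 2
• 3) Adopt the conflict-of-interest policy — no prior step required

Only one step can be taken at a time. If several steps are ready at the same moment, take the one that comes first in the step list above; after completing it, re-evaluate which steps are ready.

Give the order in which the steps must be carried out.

3 has no prerequisites → 3 first.
4, 6 and 2 are all available; 4 is listed earlier → 4.
Ready: 6, 1 and 2. 6 is listed earlier → 6.
Now 1 and 2 have their prerequisites met. 1 is listed earlier, so 1 next.
2 needed 3, now all done → 2.
5 needed 4 and 2, now all done → 5.

3, 4, 6, 1, 2, 5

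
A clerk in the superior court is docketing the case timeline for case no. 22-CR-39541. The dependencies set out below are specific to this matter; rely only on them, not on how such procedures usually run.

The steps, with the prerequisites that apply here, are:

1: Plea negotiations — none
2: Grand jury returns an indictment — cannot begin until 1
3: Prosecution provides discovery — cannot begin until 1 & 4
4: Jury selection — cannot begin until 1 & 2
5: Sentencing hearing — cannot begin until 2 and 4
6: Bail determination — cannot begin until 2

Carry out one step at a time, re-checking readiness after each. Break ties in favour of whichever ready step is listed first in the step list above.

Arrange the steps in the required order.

1 is the only step with nothing outstanding, so it goes first.
Next only 2 has its prerequisites met → 2.
Ready: 4 and 6. 4 is listed earlier → 4.
Now 3, 5 and 6 have their prerequisites met. 3 is listed earlier, so 3 next.
Now 5 and 6 have their prerequisites met. 5 is listed earlier, so 5 next.
Next only 6 has its prerequisites met → 6.

1, 2, 4, 3, 5, 6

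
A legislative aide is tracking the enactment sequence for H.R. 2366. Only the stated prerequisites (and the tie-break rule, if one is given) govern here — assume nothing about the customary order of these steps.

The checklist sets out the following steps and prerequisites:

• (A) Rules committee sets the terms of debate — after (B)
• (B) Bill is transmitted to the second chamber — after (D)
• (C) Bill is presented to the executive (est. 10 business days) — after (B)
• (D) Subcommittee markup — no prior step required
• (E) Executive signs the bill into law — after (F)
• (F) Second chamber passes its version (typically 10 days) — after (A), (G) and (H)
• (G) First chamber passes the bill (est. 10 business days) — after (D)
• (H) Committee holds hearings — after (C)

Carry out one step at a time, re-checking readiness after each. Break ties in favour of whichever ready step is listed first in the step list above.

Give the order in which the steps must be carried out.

(D), (B), (A), (C), (G), (H), (F), (E)

(D) has no prerequisites → (D) first.
(B) and (G) are both available; (B) is listed earlier → (B).
Ready: (A), (C) and (G). (A) is listed earlier → (A).
(C) and (G) are both available; (C) is listed earlier → (C).
(H) now also ready, so the ready set is {(G), (H)}; (G) is listed earlier → (G).
(H) needed (C), now all done → (H).
Next only (F) has its prerequisites met → (F).
Next only (E) has its prerequisites met → (E).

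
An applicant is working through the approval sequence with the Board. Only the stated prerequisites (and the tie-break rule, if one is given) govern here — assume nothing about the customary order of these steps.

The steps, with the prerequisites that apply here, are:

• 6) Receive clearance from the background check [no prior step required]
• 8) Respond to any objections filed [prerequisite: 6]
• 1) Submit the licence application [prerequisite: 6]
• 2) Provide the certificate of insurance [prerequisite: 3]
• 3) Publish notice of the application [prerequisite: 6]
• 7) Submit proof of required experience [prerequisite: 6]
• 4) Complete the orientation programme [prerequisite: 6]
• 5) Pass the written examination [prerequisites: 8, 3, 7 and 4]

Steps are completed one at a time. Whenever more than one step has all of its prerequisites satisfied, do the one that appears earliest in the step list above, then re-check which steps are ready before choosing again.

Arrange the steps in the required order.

6 → 8 → 1 → 3 → 2 → 7 → 4 → 5

6 has no prerequisites → 6 first.
Ready: 8, 1, 3, 7 and 4. 8 is listed earlier → 8.
Ready: 1, 3, 7 and 4. 1 is listed earlier → 1.
Ready: 3, 7 and 4. 3 is listed earlier → 3.
2, 7 and 4 are all available; 2 is listed earlier → 2.
Now 7 and 4 have their prerequisites met. 7 is listed earlier, so 7 next.
4 needed 6, now all done → 4.
5 needed 8, 3, 7 and 4, now all done → 5.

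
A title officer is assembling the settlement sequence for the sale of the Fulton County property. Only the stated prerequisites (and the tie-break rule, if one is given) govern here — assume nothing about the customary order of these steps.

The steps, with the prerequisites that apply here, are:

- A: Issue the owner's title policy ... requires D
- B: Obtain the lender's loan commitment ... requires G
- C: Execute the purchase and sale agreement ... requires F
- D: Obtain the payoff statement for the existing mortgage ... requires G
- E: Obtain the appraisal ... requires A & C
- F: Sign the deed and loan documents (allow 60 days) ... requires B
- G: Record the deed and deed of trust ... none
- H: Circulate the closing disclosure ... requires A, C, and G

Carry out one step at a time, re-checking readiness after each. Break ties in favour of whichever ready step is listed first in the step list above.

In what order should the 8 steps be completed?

G is the only step with nothing outstanding, so it goes first.
Ready: B and D. B is listed earlier → B.
F now also ready, so the ready set is {D, F}; D is listed earlier → D.
Ready: A and F. A is listed earlier → A.
That leaves F as the only ready step → F.
That leaves C as the only ready step → C.
E and H are both available; E is listed earlier → E.
Next only H has its prerequisites met → H.

G → B → D → A → F → C → E → H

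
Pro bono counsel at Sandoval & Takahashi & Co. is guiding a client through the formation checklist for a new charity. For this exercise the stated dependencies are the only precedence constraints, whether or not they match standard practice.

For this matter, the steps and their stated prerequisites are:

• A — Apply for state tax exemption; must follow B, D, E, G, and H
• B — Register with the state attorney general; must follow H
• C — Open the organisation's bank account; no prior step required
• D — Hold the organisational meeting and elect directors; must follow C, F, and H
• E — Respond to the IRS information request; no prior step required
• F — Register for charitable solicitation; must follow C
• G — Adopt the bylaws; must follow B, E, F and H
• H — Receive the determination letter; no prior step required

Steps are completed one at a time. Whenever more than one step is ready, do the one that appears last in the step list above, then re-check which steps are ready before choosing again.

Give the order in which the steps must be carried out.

H → E → C → F → D → B → G → A

H, E and C have no prerequisites; H is listed later, so H is first.
B now also ready, so the ready set is {E, C, B}; E is listed later → E.
C and B are both available; C is listed later → C.
F now also ready, so the ready set is {F, B}; F is listed later → F.
D now also ready, so the ready set is {D, B}; D is listed later → D.
B needed H, now all done → B.
G needed H, F, E and B, now all done → G.
A is the only step now ready → A.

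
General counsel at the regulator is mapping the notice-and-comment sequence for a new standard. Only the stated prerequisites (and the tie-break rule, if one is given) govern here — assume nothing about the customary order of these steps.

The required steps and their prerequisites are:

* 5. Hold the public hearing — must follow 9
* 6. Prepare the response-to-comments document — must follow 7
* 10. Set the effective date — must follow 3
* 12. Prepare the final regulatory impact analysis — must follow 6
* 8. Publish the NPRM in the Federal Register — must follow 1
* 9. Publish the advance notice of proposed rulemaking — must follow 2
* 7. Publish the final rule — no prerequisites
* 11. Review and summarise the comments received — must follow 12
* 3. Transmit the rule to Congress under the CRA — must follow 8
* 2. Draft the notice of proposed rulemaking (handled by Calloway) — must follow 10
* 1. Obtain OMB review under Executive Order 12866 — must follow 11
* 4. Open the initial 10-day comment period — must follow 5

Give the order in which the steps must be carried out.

7, 6, 12, 11, 1, 8, 3, 10, 2, 9, 5, 4

7 has no prerequisites → 7 first.
6 is the only step now ready → 6.
That leaves 12 as the only ready step → 12.
That leaves 11 as the only ready step → 11.
That leaves 1 as the only ready step → 1.
8 needed 1, now all done → 8.
That leaves 3 as the only ready step → 3.
10 is the only step now ready → 10.
Next only 2 has its prerequisites met → 2.
That leaves 9 as the only ready step → 9.
That leaves 5 as the only ready step → 5.
4 needed 5, now all done → 4.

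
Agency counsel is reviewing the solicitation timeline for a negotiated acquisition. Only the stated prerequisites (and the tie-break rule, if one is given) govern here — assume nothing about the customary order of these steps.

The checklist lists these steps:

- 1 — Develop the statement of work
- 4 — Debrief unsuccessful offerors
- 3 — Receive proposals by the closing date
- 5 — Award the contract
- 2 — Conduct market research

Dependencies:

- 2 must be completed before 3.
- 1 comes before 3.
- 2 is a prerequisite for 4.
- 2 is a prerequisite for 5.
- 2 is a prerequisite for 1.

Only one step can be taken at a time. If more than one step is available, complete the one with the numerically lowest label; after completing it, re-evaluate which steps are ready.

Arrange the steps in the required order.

Only 2 has no prerequisites, so it is first.
Ready: 1, 4 and 5. 1 has the earlier label → 1.
Now 3, 4 and 5 have their prerequisites met. 3 has the earlier label, so 3 next.
Now 4 and 5 have their prerequisites met. 4 has the earlier label, so 4 next.
That leaves 5 as the only ready step → 5.

2, 1, 3, 4, 5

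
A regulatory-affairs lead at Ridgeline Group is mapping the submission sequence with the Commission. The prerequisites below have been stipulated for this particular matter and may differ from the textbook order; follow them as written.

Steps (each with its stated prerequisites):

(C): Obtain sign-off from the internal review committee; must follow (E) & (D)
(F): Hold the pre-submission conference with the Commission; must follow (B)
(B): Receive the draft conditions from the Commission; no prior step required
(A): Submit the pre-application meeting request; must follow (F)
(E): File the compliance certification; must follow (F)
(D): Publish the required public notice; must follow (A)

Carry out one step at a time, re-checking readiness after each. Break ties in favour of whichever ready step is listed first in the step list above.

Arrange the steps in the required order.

Only (B) has no prerequisites, so it is first.
(F) needed (B), now all done → (F).
Now (A) and (E) have their prerequisites met. (A) is listed earlier, so (A) next.
Ready: (E) and (D). (E) is listed earlier → (E).
(D) needed (A), now all done → (D).
(C) needed (E) and (D), now all done → (C).

(B) (F) (A) (E) (D) (C)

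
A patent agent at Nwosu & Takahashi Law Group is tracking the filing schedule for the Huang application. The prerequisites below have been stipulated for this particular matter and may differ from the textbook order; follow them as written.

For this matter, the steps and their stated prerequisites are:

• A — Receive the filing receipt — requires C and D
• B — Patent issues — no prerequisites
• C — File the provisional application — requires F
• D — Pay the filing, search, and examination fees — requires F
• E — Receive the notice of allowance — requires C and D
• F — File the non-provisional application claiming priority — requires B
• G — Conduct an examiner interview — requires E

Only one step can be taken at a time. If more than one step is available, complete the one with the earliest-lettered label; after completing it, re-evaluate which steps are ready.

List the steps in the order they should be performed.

B, F, C, D, A, E, G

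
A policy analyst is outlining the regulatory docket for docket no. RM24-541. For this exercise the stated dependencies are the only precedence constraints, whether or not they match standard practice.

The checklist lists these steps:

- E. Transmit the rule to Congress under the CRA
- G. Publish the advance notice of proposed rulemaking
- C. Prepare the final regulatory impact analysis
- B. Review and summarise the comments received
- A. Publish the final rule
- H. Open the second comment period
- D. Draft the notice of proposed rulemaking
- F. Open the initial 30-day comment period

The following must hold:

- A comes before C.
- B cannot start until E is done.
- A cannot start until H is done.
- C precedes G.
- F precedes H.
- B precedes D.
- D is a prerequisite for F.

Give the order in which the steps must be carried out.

E, B, D, F, H, A, C, G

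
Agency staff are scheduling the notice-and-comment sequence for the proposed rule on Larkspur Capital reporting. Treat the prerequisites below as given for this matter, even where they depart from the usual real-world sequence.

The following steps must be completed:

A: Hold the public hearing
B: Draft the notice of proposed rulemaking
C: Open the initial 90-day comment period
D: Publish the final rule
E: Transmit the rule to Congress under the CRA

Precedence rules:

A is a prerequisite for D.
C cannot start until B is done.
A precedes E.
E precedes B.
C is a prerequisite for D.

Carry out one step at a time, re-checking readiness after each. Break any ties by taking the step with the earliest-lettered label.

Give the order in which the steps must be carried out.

A E B C D

Only A has no prerequisites, so it is first.
That leaves E as the only ready step → E.
Next only B has its prerequisites met → B.
C is the only step now ready → C.
That leaves D as the only ready step → D.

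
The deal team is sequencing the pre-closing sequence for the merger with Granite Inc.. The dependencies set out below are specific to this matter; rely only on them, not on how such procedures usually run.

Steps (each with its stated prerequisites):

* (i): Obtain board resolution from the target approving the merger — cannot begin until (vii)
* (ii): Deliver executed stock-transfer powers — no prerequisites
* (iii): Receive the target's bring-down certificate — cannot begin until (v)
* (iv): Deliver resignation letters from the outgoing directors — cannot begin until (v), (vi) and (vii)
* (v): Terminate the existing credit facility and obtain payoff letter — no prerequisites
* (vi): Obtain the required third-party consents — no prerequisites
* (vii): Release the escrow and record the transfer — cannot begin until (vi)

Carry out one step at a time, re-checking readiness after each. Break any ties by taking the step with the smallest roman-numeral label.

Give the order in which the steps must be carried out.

Nothing is required for (ii), (v) and (vi). (ii) has the earlier label → (ii) first.
Ready: (v) and (vi). (v) has the earlier label → (v).
(iii) and (vi) are both available; (iii) has the earlier label → (iii).
Next only (vi) has its prerequisites met → (vi).
(vii) is the only step now ready → (vii).
(i) and (iv) are both available; (i) has the earlier label → (i).
Next only (iv) has its prerequisites met → (iv).

(ii), (v), (iii), (vi), (vii), (i), (iv)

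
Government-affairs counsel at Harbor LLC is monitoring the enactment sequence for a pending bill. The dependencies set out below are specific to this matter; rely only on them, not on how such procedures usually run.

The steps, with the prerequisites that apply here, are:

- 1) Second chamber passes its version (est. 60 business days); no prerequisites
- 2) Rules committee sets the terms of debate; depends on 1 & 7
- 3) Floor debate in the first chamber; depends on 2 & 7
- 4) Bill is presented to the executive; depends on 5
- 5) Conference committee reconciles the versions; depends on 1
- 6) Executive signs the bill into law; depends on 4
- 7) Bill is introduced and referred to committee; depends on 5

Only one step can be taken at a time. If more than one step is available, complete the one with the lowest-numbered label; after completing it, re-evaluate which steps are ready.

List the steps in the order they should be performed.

1, 5, 4, 6, 7, 2, 3

Only 1 has no prerequisites, so it is first.
5 needed 1, now all done → 5.
Now 4 and 7 have their prerequisites met. 4 has the earlier label, so 4 next.
Now 6 and 7 have their prerequisites met. 6 has the earlier label, so 6 next.
7 needed 5, now all done → 7.
2 needed 1 and 7, now all done → 2.
3 needed 2 and 7, now all done → 3.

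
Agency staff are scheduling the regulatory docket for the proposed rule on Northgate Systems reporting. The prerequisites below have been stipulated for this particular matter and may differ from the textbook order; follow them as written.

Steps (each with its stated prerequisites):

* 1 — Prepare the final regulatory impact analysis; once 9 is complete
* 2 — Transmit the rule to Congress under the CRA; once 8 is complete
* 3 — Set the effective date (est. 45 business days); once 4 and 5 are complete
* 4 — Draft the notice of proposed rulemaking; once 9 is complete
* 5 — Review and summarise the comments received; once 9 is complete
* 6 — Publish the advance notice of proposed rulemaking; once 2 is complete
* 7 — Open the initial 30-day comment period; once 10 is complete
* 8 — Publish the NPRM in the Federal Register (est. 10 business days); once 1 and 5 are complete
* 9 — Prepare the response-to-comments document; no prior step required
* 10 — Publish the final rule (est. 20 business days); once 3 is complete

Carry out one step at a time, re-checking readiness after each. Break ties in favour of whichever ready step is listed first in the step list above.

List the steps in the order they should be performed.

9 has no prerequisites → 9 first.
Now 1, 4 and 5 have their prerequisites met. 1 is listed earlier, so 1 next.
Ready: 4 and 5. 4 is listed earlier → 4.
5 needed 9, now all done → 5.
Now 3 and 8 have their prerequisites met. 3 is listed earlier, so 3 next.
10 now also ready, so the ready set is {8, 10}; 8 is listed earlier → 8.
Ready: 2 and 10. 2 is listed earlier → 2.
6 now also ready, so the ready set is {6, 10}; 6 is listed earlier → 6.
10 is the only step now ready → 10.
Next only 7 has its prerequisites met → 7.

9 → 1 → 4 → 5 → 3 → 8 → 2 → 6 → 10 → 7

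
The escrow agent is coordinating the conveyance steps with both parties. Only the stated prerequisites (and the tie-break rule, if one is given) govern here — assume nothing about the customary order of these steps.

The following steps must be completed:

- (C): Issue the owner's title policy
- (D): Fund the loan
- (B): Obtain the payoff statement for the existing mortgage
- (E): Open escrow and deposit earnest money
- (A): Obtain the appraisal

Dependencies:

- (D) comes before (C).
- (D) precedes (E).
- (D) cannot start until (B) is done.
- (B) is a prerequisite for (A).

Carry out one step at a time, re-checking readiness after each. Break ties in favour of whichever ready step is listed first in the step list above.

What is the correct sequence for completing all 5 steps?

(B) (D) (C) (E) (A)

Only (B) has no prerequisites, so it is first.
Now (D) and (A) have their prerequisites met. (D) is listed earlier, so (D) next.
(C) and (E) now also ready, so the ready set is {(C), (E), (A)}; (C) is listed earlier → (C).
(E) and (A) are both available; (E) is listed earlier → (E).
(A) needed (B), now all done → (A).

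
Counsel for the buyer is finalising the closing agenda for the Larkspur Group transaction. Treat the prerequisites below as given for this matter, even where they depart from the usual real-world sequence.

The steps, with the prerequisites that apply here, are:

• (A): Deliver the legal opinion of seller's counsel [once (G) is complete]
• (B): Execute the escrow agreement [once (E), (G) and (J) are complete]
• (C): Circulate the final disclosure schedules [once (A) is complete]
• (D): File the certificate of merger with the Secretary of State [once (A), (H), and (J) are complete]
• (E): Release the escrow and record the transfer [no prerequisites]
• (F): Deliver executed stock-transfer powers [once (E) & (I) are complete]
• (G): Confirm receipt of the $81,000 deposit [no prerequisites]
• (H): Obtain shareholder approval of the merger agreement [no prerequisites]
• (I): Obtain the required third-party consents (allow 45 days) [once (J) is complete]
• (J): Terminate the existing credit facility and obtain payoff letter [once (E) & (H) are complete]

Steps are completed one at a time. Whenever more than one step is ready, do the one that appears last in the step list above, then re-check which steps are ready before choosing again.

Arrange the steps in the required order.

(H) → (G) → (E) → (J) → (I) → (F) → (B) → (A) → (D) → (C)

(H), (G) and (E) have no prerequisites; (H) is listed later, so (H) is first.
(G) and (E) are both available; (G) is listed later → (G).
Now (E) and (A) have their prerequisites met. (E) is listed later, so (E) next.
(J) now also ready, so the ready set is {(J), (A)}; (J) is listed later → (J).
Now (I), (B) and (A) have their prerequisites met. (I) is listed later, so (I) next.
(F), (B) and (A) are all available; (F) is listed later → (F).
Ready: (B) and (A). (B) is listed later → (B).
(A) needed (G), now all done → (A).
(D) and (C) are both available; (D) is listed later → (D).
That leaves (C) as the only ready step → (C).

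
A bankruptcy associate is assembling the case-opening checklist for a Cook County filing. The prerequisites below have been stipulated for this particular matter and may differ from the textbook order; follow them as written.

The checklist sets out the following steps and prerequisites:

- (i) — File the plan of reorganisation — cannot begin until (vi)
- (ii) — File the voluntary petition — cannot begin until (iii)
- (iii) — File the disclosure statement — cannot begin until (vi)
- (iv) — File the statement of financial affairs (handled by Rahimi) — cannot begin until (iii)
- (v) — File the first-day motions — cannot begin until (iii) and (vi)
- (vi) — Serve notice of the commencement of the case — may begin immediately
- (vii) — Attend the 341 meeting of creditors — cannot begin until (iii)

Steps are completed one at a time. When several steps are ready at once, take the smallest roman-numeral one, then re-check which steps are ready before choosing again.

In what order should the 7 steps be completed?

(vi), (i), (iii), (ii), (iv), (v), (vii)

Only (vi) has no prerequisites, so it is first.
Now (i) and (iii) have their prerequisites met. (i) has the earlier label, so (i) next.
(iii) needed (vi), now all done → (iii).
(ii), (iv), (v) and (vii) are all available; (ii) has the earlier label → (ii).
Ready: (iv), (v) and (vii). (iv) has the earlier label → (iv).
Ready: (v) and (vii). (v) has the earlier label → (v).
Next only (vii) has its prerequisites met → (vii).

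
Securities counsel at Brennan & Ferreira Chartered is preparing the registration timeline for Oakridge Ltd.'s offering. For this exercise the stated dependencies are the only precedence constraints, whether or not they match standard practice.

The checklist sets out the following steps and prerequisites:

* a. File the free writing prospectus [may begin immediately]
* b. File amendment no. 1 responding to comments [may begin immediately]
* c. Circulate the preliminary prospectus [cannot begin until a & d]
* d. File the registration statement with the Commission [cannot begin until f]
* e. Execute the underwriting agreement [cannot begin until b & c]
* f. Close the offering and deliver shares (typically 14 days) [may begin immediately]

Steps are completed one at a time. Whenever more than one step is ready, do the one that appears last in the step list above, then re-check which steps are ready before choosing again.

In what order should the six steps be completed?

Nothing is required for f, b and a. f is listed later → f first.
d, b and a are all available; d is listed later → d.
Ready: b and a. b is listed later → b.
a is the only step now ready → a.
c needed d and a, now all done → c.
That leaves e as the only ready step → e.

f → d → b → a → c → e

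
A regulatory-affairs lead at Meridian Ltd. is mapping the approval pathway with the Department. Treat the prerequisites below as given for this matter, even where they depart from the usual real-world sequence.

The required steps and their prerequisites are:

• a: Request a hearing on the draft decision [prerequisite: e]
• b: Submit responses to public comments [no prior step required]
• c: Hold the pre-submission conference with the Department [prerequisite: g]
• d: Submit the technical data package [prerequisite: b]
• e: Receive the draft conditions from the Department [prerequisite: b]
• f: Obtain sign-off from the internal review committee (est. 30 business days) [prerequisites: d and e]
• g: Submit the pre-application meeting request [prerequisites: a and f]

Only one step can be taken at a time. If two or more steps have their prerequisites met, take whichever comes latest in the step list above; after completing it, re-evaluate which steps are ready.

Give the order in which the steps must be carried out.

b → e → d → f → a → g → c

b is the only step with nothing outstanding, so it goes first.
Now e and d have their prerequisites met. e is listed later, so e next.
a now also ready, so the ready set is {d, a}; d is listed later → d.
f and a are both available; f is listed later → f.
a is the only step now ready → a.
That leaves g as the only ready step → g.
Next only c has its prerequisites met → c.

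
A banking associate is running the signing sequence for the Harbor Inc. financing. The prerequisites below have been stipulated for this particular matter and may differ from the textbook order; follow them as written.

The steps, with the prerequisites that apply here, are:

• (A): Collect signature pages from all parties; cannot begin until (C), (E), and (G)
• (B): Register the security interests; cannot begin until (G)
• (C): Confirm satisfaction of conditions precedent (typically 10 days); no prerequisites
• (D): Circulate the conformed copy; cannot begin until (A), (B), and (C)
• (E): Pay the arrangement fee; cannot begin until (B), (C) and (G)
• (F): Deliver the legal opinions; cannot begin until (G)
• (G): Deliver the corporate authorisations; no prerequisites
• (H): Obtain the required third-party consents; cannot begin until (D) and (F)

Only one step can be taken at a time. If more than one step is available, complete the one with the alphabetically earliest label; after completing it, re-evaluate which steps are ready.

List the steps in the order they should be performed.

(C) and (G) have no prerequisites; (C) has the earlier label, so (C) is first.
Next only (G) has its prerequisites met → (G).
(B) and (F) are both available; (B) has the earlier label → (B).
(E) now also ready, so the ready set is {(E), (F)}; (E) has the earlier label → (E).
Now (A) and (F) have their prerequisites met. (A) has the earlier label, so (A) next.
(D) now also ready, so the ready set is {(D), (F)}; (D) has the earlier label → (D).
That leaves (F) as the only ready step → (F).
(H) is the only step now ready → (H).

(C), (G), (B), (E), (A), (D), (F), (H)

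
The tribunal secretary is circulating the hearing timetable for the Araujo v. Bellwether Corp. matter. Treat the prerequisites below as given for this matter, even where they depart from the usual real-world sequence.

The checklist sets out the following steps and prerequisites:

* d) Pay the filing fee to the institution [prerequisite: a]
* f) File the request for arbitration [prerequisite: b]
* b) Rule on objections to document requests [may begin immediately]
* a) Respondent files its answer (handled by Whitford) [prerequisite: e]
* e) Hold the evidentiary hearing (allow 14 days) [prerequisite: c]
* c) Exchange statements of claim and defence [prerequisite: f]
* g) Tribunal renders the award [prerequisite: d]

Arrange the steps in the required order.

b is the only step with nothing outstanding, so it goes first.
Next only f has its prerequisites met → f.
c is the only step now ready → c.
e is the only step now ready → e.
a needed e, now all done → a.
d is the only step now ready → d.
g is the only step now ready → g.

b f c e a d g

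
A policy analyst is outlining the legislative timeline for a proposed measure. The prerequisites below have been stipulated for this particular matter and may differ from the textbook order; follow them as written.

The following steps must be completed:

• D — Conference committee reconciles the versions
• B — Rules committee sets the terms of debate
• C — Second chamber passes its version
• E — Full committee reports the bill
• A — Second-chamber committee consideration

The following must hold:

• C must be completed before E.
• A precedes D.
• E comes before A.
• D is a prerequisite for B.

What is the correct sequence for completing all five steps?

Only C has no prerequisites, so it is first.
That leaves E as the only ready step → E.
A needed E, now all done → A.
That leaves D as the only ready step → D.
That leaves B as the only ready step → B.

C, E, A, D, B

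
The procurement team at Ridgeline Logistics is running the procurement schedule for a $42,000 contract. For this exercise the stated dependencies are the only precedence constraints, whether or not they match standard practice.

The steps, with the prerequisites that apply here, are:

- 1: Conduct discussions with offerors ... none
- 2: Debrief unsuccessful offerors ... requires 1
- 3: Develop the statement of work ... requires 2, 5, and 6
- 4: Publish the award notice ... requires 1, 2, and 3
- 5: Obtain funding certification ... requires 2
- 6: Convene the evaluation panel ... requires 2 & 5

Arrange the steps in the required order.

1 has no prerequisites → 1 first.
2 needed 1, now all done → 2.
Next only 5 has its prerequisites met → 5.
6 is the only step now ready → 6.
3 is the only step now ready → 3.
4 is the only step now ready → 4.

1 2 5 6 3 4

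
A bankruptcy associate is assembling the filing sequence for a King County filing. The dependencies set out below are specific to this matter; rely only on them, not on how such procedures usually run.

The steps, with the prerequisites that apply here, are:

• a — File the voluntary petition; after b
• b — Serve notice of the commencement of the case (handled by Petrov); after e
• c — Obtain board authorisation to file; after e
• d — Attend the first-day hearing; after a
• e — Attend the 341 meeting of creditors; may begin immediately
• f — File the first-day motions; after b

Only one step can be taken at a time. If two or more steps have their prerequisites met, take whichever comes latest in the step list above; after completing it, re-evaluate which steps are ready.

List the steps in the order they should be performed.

e has no prerequisites → e first.
Ready: c and b. c is listed later → c.
b needed e, now all done → b.
f and a are both available; f is listed later → f.
a needed b, now all done → a.
d needed a, now all done → d.

e, c, b, f, a, d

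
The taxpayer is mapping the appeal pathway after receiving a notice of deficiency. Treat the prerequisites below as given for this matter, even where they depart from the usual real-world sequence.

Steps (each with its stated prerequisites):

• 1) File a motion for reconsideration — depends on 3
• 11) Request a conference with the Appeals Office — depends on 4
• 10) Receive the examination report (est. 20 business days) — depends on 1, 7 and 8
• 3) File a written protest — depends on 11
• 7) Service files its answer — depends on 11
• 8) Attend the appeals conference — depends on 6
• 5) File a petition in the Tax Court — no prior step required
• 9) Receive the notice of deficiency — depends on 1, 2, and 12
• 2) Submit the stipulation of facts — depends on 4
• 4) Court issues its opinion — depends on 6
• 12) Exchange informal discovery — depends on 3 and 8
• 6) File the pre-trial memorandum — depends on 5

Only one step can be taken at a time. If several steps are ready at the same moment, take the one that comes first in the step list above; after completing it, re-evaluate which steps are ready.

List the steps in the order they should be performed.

5 → 6 → 8 → 4 → 11 → 3 → 1 → 7 → 10 → 2 → 12 → 9

5 has no prerequisites → 5 first.
6 needed 5, now all done → 6.
8 and 4 are both available; 8 is listed earlier → 8.
Next only 4 has its prerequisites met → 4.
11 and 2 are both available; 11 is listed earlier → 11.
Now 3, 7 and 2 have their prerequisites met. 3 is listed earlier, so 3 next.
1, 7, 2 and 12 are all available; 1 is listed earlier → 1.
Ready: 7, 2 and 12. 7 is listed earlier → 7.
10 now also ready, so the ready set is {10, 2, 12}; 10 is listed earlier → 10.
Ready: 2 and 12. 2 is listed earlier → 2.
12 is the only step now ready → 12.
9 needed 1, 2 and 12, now all done → 9.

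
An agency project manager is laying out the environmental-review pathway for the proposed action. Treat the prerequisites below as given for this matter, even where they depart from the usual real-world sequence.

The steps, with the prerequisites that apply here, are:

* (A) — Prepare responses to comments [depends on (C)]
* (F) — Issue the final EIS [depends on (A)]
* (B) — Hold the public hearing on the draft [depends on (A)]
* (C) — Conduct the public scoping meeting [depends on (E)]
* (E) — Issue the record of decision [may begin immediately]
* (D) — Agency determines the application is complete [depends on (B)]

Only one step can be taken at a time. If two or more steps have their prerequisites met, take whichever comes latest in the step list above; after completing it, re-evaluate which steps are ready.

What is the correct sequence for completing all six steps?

(E), (C), (A), (B), (D), (F)

(E) is the only step with nothing outstanding, so it goes first.
(C) is the only step now ready → (C).
Next only (A) has its prerequisites met → (A).
(B) and (F) are both available; (B) is listed later → (B).
(D) and (F) are both available; (D) is listed later → (D).
That leaves (F) as the only ready step → (F).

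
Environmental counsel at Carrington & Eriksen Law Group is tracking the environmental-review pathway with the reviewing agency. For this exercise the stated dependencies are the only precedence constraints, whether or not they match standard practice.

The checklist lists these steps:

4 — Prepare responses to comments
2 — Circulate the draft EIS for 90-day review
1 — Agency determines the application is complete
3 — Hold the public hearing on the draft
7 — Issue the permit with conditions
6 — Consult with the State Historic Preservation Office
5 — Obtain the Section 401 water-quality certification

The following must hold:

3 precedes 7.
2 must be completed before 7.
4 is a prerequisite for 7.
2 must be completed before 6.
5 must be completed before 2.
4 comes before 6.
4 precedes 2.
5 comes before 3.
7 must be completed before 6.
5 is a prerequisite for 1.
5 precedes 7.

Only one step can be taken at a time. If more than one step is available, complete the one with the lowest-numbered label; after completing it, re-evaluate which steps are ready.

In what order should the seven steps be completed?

4 and 5 have no prerequisites; 4 has the earlier label, so 4 is first.
5 is the only step now ready → 5.
Ready: 1, 2 and 3. 1 has the earlier label → 1.
Now 2 and 3 have their prerequisites met. 2 has the earlier label, so 2 next.
3 is the only step now ready → 3.
That leaves 7 as the only ready step → 7.
That leaves 6 as the only ready step → 6.

4 → 5 → 1 → 2 → 3 → 7 → 6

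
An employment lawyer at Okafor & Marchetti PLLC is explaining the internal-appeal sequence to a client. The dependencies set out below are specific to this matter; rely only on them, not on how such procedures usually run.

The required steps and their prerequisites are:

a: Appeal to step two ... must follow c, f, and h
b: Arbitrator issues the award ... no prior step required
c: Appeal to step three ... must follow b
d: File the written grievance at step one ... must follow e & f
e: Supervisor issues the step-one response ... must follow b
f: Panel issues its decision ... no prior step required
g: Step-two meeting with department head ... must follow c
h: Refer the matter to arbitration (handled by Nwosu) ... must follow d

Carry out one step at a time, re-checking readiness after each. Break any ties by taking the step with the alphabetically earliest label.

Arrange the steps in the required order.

b, c, e, f, d, g, h, a

Nothing is required for b and f. b has the earlier label → b first.
Ready: c, e and f. c has the earlier label → c.
Now e, f and g have their prerequisites met. e has the earlier label, so e next.
Now f and g have their prerequisites met. f has the earlier label, so f next.
Ready: d and g. d has the earlier label → d.
h now also ready, so the ready set is {g, h}; g has the earlier label → g.
h needed d, now all done → h.
That leaves a as the only ready step → a.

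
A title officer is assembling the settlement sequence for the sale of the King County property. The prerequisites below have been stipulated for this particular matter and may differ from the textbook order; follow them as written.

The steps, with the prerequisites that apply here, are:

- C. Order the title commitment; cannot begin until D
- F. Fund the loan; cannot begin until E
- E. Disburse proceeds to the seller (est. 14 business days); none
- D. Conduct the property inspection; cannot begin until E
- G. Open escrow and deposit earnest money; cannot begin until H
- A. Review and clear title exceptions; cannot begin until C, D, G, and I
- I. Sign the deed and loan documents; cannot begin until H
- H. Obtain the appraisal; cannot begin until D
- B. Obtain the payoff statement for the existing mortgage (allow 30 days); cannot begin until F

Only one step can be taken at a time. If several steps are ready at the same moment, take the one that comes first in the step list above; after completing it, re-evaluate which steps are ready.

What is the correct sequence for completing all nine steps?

E, F, D, C, H, G, I, A, B

E has no prerequisites → E first.
Ready: F and D. F is listed earlier → F.
Ready: D and B. D is listed earlier → D.
Ready: C, H and B. C is listed earlier → C.
Now H and B have their prerequisites met. H is listed earlier, so H next.
Now G, I and B have their prerequisites met. G is listed earlier, so G next.
I and B are both available; I is listed earlier → I.
A and B are both available; A is listed earlier → A.
B needed F, now all done → B.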